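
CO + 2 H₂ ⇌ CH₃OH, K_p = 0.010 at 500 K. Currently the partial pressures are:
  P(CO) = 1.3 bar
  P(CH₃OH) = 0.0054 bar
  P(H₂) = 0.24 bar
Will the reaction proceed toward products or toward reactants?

to the left

Q_p = P(CH₃OH) / (P(CO)·P(H₂)²) = (0.0054) / ((1.3)·(0.24)²) = 0.072
Q_p = 0.072 > K_p = 0.010, so the reverse reaction proceeds.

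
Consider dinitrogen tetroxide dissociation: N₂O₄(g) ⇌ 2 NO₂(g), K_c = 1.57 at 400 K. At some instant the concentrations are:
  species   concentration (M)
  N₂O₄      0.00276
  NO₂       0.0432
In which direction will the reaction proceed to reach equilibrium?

Q_c = [NO₂]² / [N₂O₄] = (0.0432)² / (0.00276) = 0.676
Q_c = 0.676 < K_c = 1.57, so the forward reaction proceeds.

to the right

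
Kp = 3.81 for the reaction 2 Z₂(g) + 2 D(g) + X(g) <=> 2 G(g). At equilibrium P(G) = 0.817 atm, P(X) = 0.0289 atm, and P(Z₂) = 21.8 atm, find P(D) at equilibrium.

At equilibrium, Kp = P(G)² / (P(Z₂)²·P(D)²·P(X)) = 3.81.
(0.817)² / ((21.8)²·(P(D))²·(0.0289)) = 3.81
P(D)² = 0.0128 ⇒ P(D) = 0.113 atm

P(D) = 0.113 atm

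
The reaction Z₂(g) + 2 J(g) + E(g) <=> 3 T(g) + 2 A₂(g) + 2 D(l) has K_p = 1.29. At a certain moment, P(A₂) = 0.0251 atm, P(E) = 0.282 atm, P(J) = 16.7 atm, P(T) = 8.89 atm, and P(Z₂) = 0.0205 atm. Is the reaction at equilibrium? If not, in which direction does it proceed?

(D is a pure liquid — omitted from Q_p.)
Q_p = P(T)³·P(A₂)² / (P(Z₂)·P(J)²·P(E)) = (8.89)³·(0.0251)² / ((0.0205)·(16.7)²·(0.282)) = 0.275
Q_p = 0.275 < K_p = 1.29, so the forward reaction proceeds.

forward (toward products)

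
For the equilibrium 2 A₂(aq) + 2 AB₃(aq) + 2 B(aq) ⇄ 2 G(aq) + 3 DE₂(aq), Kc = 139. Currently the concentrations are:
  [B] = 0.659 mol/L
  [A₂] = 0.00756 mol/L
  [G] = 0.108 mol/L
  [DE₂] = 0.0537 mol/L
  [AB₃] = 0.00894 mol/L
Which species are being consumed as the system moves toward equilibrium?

G, DE₂ (products)

Qc = [G]²·[DE₂]³ / ([A₂]²·[AB₃]²·[B]²) = (0.108)²·(0.0537)³ / ((0.00756)²·(0.00894)²·(0.659)²) = 911
Qc = 911 > Kc = 139: net reverse reaction.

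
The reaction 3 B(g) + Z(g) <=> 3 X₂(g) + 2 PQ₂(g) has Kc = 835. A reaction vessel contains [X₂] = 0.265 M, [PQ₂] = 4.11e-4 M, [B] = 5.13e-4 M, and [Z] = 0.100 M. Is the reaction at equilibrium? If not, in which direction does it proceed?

Qc = [X₂]³·[PQ₂]² / ([B]³·[Z]) = (0.265)³·(4.11e-4)² / ((5.13e-4)³·(0.100)) = 233
Qc = 233 < Kc = 835, so the forward reaction proceeds.

toward products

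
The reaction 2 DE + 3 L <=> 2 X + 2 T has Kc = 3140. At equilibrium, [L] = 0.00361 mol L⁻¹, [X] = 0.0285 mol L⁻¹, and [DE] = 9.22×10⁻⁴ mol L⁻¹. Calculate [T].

At equilibrium, Kc = [X]²·[T]² / ([DE]²·[L]³) = 3140.
(0.0285)²·([T])² / ((9.22×10⁻⁴)²·(0.00361)³) = 3140
[T]² = 1.55×10⁻⁷ ⇒ [T] = 3.93×10⁻⁴ mol L⁻¹

[T] = 3.93×10⁻⁴ mol L⁻¹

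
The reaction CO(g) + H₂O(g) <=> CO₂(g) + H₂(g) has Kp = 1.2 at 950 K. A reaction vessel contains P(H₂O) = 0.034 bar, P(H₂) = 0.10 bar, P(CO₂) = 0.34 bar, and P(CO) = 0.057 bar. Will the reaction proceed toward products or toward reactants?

Qp = P(CO₂)·P(H₂) / (P(CO)·P(H₂O)) = (0.34)·(0.10) / ((0.057)·(0.034)) = 18
Qp = 18 > Kp = 1.2, so the reverse reaction proceeds.

in the reverse direction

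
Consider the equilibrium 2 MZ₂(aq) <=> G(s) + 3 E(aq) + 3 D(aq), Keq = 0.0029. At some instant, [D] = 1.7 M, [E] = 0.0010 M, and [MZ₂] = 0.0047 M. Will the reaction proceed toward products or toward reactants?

(G is a pure solid — omitted from Q.)
Q = [E]³·[D]³ / [MZ₂]² = (0.0010)³·(1.7)³ / (0.0047)² = 2.2×10⁻⁴
Q = 2.2×10⁻⁴ < Keq = 0.0029, so the forward reaction proceeds.

forward (toward products)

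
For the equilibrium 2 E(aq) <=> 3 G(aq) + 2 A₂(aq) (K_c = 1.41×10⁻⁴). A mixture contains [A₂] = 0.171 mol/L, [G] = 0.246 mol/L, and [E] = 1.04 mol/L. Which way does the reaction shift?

Q_c = [G]³·[A₂]² / [E]² = (0.246)³·(0.171)² / (1.04)² = 4.02×10⁻⁴
Q_c = 4.02×10⁻⁴ > K_c = 1.41×10⁻⁴, so the reverse reaction proceeds.

toward reactants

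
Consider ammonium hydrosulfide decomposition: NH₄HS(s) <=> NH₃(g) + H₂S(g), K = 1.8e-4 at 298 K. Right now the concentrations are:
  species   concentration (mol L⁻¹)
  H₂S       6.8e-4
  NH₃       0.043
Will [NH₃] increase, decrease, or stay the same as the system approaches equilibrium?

increase

(NH₄HS is a pure solid — omitted from Q.)
Q = [NH₃]·[H₂S] = (0.043)·(6.8e-4) = 2.9e-5
Q = 2.9e-5 < K = 1.8e-4: net forward reaction.
NH₃ is a product, so it increases.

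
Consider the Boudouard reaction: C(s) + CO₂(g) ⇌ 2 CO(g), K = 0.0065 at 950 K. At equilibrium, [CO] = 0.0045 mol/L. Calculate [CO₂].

[CO₂] = 0.0031 mol/L

(C is a pure solid — omitted from K.)
At equilibrium, K = [CO]² / [CO₂] = 0.0065.
(0.0045)² / ([CO₂]) = 0.0065
[CO₂] = 0.00312 = 0.0031 mol/L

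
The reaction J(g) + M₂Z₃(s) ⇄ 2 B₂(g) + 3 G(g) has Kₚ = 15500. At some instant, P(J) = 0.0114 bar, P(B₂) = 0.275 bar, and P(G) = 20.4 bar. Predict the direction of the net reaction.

(M₂Z₃ is a pure solid — omitted from Qₚ.)
Qₚ = P(B₂)²·P(G)³ / P(J) = (0.275)²·(20.4)³ / (0.0114) = 56300
Qₚ = 56300 > Kₚ = 15500, so the reverse reaction proceeds.

reverse (toward reactants)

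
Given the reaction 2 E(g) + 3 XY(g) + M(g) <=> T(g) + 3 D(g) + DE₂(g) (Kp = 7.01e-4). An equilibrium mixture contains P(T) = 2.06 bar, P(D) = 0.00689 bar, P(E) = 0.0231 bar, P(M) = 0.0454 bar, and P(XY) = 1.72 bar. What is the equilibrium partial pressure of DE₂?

At equilibrium, Kp = P(T)·P(D)³·P(DE₂) / (P(E)²·P(XY)³·P(M)) = 7.01e-4.
(2.06)·(0.00689)³·(P(DE₂)) / ((0.0231)²·(1.72)³·(0.0454)) = 7.01e-4
P(DE₂) = 0.128 bar

P(DE₂) = 0.128 bar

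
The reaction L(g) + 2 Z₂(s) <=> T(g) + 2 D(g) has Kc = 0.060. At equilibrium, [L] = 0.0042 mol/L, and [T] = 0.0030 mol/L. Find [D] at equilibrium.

[D] = 0.29 mol/L

(Z₂ is a pure solid — omitted from Kc.)
At equilibrium, Kc = [T]·[D]² / [L] = 0.060.
(0.0030)·([D])² / (0.0042) = 0.060
[D]² = 0.0840 ⇒ [D] = 0.29 mol/L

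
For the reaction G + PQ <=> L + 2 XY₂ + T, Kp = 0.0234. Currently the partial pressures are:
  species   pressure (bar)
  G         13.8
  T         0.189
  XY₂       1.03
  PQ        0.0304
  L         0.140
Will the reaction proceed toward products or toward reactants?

Qp = P(L)·P(XY₂)²·P(T) / (P(G)·P(PQ)) = (0.140)·(1.03)²·(0.189) / ((13.8)·(0.0304)) = 0.0669
Qp = 0.0669 > Kp = 0.0234, so the reverse reaction proceeds.

to the left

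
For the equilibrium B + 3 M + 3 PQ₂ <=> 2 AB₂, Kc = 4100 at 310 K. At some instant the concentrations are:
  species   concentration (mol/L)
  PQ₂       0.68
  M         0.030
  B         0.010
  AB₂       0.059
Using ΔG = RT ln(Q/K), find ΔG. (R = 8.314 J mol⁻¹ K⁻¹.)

ΔG = 5.93 kJ/mol

Qc = [AB₂]² / ([B]·[M]³·[PQ₂]³) = (0.059)² / ((0.010)·(0.030)³·(0.68)³) = 41000
ΔG = RT ln(Qc/Kc) = (8.314 J mol⁻¹ K⁻¹)(310 K) × ln(41000/4100)
   = (2.577 kJ/mol)(2.303) = 5.93 kJ/mol
ΔG > 0, so the forward reaction is non-spontaneous (proceeds in reverse).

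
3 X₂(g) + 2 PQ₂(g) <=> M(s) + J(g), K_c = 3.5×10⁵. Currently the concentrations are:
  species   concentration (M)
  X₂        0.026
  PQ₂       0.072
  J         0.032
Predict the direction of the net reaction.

(M is a pure solid — omitted from Q_c.)
Q_c = [J] / ([X₂]³·[PQ₂]²) = (0.032) / ((0.026)³·(0.072)²) = 3.5×10⁵
Q_c = 3.5×10⁵ = K_c, so the system is already at equilibrium.

no net change (already at equilibrium)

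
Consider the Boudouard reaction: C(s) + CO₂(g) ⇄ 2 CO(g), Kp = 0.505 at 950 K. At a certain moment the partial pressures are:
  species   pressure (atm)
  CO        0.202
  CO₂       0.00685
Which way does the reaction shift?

(C is a pure solid — omitted from Qp.)
Qp = P(CO)² / P(CO₂) = (0.202)² / (0.00685) = 5.96
Qp = 5.96 > Kp = 0.505, so the reverse reaction proceeds.

reverse (toward reactants)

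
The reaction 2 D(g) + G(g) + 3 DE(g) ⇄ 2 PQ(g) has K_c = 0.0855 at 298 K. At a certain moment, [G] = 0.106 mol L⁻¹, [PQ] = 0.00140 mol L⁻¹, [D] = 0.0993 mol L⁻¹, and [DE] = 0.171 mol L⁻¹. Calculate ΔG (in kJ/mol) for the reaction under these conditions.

Q_c = [PQ]² / ([D]²·[G]·[DE]³) = (0.00140)² / ((0.0993)²·(0.106)·(0.171)³) = 0.375
ΔG = RT ln(Q_c/K_c) = (8.314 J mol⁻¹ K⁻¹)(298 K) × ln(0.375/0.0855)
   = (2.478 kJ/mol)(1.478) = 3.66 kJ/mol
ΔG > 0, so the forward reaction is non-spontaneous (proceeds in reverse).

ΔG = 3.66 kJ/mol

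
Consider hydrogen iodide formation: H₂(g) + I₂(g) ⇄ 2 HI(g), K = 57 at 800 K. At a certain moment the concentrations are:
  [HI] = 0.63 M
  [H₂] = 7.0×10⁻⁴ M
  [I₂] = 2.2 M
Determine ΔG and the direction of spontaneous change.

Q = [HI]² / ([H₂]·[I₂]) = (0.63)² / ((7.0×10⁻⁴)·(2.2)) = 258
ΔG = RT ln(Q/K) = (8.314 J mol⁻¹ K⁻¹)(800 K) × ln(258/57)
   = (6.651 kJ/mol)(1.510) = 10.0 kJ/mol
ΔG > 0, so the forward reaction is non-spontaneous (proceeds in reverse).

ΔG = 10.0 kJ/mol; the forward reaction is non-spontaneous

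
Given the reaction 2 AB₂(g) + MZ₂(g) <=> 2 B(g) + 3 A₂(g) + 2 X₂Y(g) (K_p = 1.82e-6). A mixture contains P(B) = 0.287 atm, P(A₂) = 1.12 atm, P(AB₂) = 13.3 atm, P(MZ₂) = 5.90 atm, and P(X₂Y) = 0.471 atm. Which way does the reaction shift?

Q_p = P(B)²·P(A₂)³·P(X₂Y)² / (P(AB₂)²·P(MZ₂)) = (0.287)²·(1.12)³·(0.471)² / ((13.3)²·(5.90)) = 2.46e-5
Q_p = 2.46e-5 > K_p = 1.82e-6, so the reverse reaction proceeds.

reverse (toward reactants)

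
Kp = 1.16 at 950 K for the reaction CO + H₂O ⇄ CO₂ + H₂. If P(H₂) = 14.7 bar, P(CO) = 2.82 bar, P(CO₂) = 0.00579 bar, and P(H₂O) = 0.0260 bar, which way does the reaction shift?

no net change (already at equilibrium)

Qp = P(CO₂)·P(H₂) / (P(CO)·P(H₂O)) = (0.00579)·(14.7) / ((2.82)·(0.0260)) = 1.16
Qp = 1.16 = Kp, so the system is already at equilibrium.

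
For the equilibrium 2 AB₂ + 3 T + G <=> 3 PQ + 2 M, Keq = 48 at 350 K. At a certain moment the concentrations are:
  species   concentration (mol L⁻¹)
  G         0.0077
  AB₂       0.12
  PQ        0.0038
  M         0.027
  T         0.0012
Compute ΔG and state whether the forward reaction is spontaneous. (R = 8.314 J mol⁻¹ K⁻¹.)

ΔG = 4.28 kJ/mol; the forward reaction is non-spontaneous

Q = [PQ]³·[M]² / ([AB₂]²·[T]³·[G]) = (0.0038)³·(0.027)² / ((0.12)²·(0.0012)³·(0.0077)) = 209
ΔG = RT ln(Q/Keq) = (8.314 J mol⁻¹ K⁻¹)(350 K) × ln(209/48)
   = (2.910 kJ/mol)(1.471) = 4.28 kJ/mol
ΔG > 0, so the forward reaction is non-spontaneous (proceeds in reverse).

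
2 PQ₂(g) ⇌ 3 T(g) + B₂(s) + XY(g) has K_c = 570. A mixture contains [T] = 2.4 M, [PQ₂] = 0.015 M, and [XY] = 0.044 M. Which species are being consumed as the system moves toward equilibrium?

(B₂ is a pure solid — omitted from Q_c.)
Q_c = [T]³·[XY] / [PQ₂]² = (2.4)³·(0.044) / (0.015)² = 2700
Q_c = 2700 > K_c = 570: net reverse reaction.

T, B₂, XY (products)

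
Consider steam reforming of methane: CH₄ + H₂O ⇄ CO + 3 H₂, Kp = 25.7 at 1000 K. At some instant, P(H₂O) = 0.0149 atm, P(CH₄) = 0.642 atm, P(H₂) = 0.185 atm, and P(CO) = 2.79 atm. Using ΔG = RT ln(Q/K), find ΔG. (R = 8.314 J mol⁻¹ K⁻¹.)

Qp = P(CO)·P(H₂)³ / (P(CH₄)·P(H₂O)) = (2.79)·(0.185)³ / ((0.642)·(0.0149)) = 1.85
ΔG = RT ln(Qp/Kp) = (8.314 J mol⁻¹ K⁻¹)(1000 K) × ln(1.85/25.7)
   = (8.314 kJ/mol)(-2.631) = -21.9 kJ/mol
ΔG < 0, so the forward reaction is spontaneous (proceeds forward).

ΔG = -21.9 kJ/mol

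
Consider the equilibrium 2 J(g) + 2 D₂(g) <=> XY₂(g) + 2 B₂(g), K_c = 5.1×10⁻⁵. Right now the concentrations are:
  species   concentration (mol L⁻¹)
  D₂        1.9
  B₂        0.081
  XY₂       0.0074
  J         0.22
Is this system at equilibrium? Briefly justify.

Q_c = [XY₂]·[B₂]² / ([J]²·[D₂]²) = (0.0074)·(0.081)² / ((0.22)²·(1.9)²) = 2.8×10⁻⁴
Q_c = 2.8×10⁻⁴ > K_c = 5.1×10⁻⁵: net reverse reaction.

no; Q > K, reaction proceeds in reverse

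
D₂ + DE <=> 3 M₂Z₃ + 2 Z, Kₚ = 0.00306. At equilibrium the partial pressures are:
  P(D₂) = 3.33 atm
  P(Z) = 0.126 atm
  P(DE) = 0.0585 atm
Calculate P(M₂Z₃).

P(M₂Z₃) = 0.335 atm

At equilibrium, Kₚ = P(M₂Z₃)³·P(Z)² / (P(D₂)·P(DE)) = 0.00306.
(P(M₂Z₃))³·(0.126)² / ((3.33)·(0.0585)) = 0.00306
P(M₂Z₃)³ = 0.0375 ⇒ P(M₂Z₃) = 0.335 atm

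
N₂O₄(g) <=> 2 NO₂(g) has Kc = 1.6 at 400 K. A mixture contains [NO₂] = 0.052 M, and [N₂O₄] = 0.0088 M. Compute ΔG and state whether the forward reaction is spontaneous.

Qc = [NO₂]² / [N₂O₄] = (0.052)² / (0.0088) = 0.307
ΔG = RT ln(Qc/Kc) = (8.314 J mol⁻¹ K⁻¹)(400 K) × ln(0.307/1.6)
   = (3.326 kJ/mol)(-1.651) = -5.49 kJ/mol
ΔG < 0, so the forward reaction is spontaneous (proceeds forward).

ΔG = -5.49 kJ/mol; the forward reaction is spontaneous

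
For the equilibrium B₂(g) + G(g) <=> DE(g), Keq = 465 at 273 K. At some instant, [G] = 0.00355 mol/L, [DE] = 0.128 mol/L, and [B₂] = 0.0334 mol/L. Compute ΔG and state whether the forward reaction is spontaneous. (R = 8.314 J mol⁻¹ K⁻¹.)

ΔG = 1.91 kJ/mol; the forward reaction is non-spontaneous

Q = [DE] / ([B₂]·[G]) = (0.128) / ((0.0334)·(0.00355)) = 1080
ΔG = RT ln(Q/Keq) = (8.314 J mol⁻¹ K⁻¹)(273 K) × ln(1080/465)
   = (2.270 kJ/mol)(0.8427) = 1.91 kJ/mol
ΔG > 0, so the forward reaction is non-spontaneous (proceeds in reverse).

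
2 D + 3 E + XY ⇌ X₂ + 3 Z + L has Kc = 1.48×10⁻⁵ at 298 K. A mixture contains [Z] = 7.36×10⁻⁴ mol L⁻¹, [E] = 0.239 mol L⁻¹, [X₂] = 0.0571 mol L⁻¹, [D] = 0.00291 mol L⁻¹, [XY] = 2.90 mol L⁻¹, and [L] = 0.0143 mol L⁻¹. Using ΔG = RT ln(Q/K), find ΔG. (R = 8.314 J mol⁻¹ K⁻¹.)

Qc = [X₂]·[Z]³·[L] / ([D]²·[E]³·[XY]) = (0.0571)·(7.36×10⁻⁴)³·(0.0143) / ((0.00291)²·(0.239)³·(2.90)) = 9.71×10⁻⁷
ΔG = RT ln(Qc/Kc) = (8.314 J mol⁻¹ K⁻¹)(298 K) × ln(9.71×10⁻⁷/1.48×10⁻⁵)
   = (2.478 kJ/mol)(-2.724) = -6.75 kJ/mol
ΔG < 0, so the forward reaction is spontaneous (proceeds forward).

ΔG = -6.75 kJ/mol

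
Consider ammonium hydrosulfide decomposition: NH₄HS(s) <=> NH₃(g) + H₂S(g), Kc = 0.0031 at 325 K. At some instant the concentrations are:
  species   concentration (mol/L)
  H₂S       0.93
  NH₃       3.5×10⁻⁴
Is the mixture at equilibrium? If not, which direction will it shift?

(NH₄HS is a pure solid — omitted from Qc.)
Qc = [NH₃]·[H₂S] = (3.5×10⁻⁴)·(0.93) = 3.3×10⁻⁴
Qc = 3.3×10⁻⁴ < Kc = 0.0031: net forward reaction.

no; Q < K, reaction proceeds forward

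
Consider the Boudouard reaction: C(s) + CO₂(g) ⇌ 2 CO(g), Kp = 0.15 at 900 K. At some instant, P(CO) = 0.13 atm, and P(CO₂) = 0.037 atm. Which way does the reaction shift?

reverse (toward reactants)

(C is a pure solid — omitted from Qp.)
Qp = P(CO)² / P(CO₂) = (0.13)² / (0.037) = 0.46
Qp = 0.46 > Kp = 0.15, so the reverse reaction proceeds.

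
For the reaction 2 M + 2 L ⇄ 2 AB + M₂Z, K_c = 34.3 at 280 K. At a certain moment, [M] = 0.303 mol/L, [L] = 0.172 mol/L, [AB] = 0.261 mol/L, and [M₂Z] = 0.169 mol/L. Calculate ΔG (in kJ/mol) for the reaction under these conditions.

ΔG = -4.87 kJ/mol

Q_c = [AB]²·[M₂Z] / ([M]²·[L]²) = (0.261)²·(0.169) / ((0.303)²·(0.172)²) = 4.24
ΔG = RT ln(Q_c/K_c) = (8.314 J mol⁻¹ K⁻¹)(280 K) × ln(4.24/34.3)
   = (2.328 kJ/mol)(-2.091) = -4.87 kJ/mol
ΔG < 0, so the forward reaction is spontaneous (proceeds forward).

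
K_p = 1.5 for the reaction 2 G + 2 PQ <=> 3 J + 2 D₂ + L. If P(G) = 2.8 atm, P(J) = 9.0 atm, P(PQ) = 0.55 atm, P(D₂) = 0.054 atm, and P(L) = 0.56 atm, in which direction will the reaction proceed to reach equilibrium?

in the forward direction

Q_p = P(J)³·P(D₂)²·P(L) / (P(G)²·P(PQ)²) = (9.0)³·(0.054)²·(0.56) / ((2.8)²·(0.55)²) = 0.50
Q_p = 0.50 < K_p = 1.5, so the forward reaction proceeds.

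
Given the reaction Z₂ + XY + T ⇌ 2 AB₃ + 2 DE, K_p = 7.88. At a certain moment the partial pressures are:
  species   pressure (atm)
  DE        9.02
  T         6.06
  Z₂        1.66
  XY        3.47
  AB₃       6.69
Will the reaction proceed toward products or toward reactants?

in the reverse direction

Q_p = P(AB₃)²·P(DE)² / (P(Z₂)·P(XY)·P(T)) = (6.69)²·(9.02)² / ((1.66)·(3.47)·(6.06)) = 104
Q_p = 104 > K_p = 7.88, so the reverse reaction proceeds.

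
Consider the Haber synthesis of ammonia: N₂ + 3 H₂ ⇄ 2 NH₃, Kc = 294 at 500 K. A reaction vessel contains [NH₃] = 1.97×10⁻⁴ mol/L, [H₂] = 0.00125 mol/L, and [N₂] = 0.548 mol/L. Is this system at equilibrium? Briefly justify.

no; Q < K, reaction proceeds forward

Qc = [NH₃]² / ([N₂]·[H₂]³) = (1.97×10⁻⁴)² / ((0.548)·(0.00125)³) = 36.3
Qc = 36.3 < Kc = 294: net forward reaction.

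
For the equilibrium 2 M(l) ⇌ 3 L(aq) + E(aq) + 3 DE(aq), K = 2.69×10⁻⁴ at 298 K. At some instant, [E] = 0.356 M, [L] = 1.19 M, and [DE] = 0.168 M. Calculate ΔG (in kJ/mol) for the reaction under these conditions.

ΔG = 5.84 kJ/mol

(M is a pure liquid — omitted from Q.)
Q = [L]³·[E]·[DE]³ = (1.19)³·(0.356)·(0.168)³ = 0.00284
ΔG = RT ln(Q/K) = (8.314 J mol⁻¹ K⁻¹)(298 K) × ln(0.00284/2.69×10⁻⁴)
   = (2.478 kJ/mol)(2.357) = 5.84 kJ/mol
ΔG > 0, so the forward reaction is non-spontaneous (proceeds in reverse).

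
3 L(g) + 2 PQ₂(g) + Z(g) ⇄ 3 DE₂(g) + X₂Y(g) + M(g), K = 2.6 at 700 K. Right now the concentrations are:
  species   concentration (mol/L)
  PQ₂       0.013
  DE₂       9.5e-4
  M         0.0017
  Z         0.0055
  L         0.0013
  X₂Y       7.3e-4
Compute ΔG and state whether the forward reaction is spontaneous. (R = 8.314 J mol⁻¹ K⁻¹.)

Q = [DE₂]³·[X₂Y]·[M] / ([L]³·[PQ₂]²·[Z]) = (9.5e-4)³·(7.3e-4)·(0.0017) / ((0.0013)³·(0.013)²·(0.0055)) = 0.521
ΔG = RT ln(Q/K) = (8.314 J mol⁻¹ K⁻¹)(700 K) × ln(0.521/2.6)
   = (5.820 kJ/mol)(-1.608) = -9.36 kJ/mol
ΔG < 0, so the forward reaction is spontaneous (proceeds forward).

ΔG = -9.36 kJ/mol; the forward reaction is spontaneous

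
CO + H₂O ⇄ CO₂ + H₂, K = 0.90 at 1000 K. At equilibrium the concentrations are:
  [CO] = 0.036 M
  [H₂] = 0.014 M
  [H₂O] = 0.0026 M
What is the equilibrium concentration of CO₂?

At equilibrium, K = [CO₂]·[H₂] / ([CO]·[H₂O]) = 0.90.
([CO₂])·(0.014) / ((0.036)·(0.0026)) = 0.90
[CO₂] = 0.00602 = 0.0060 M

[CO₂] = 0.0060 M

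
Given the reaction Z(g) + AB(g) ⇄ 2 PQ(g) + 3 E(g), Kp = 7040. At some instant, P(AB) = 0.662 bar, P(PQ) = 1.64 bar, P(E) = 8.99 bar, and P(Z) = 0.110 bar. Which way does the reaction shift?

Qp = P(PQ)²·P(E)³ / (P(Z)·P(AB)) = (1.64)²·(8.99)³ / ((0.110)·(0.662)) = 26800
Qp = 26800 > Kp = 7040, so the reverse reaction proceeds.

toward reactants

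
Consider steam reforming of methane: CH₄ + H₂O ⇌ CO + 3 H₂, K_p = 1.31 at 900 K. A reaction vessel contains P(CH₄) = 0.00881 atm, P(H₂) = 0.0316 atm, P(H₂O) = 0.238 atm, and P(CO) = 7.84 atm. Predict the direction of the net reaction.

Q_p = P(CO)·P(H₂)³ / (P(CH₄)·P(H₂O)) = (7.84)·(0.0316)³ / ((0.00881)·(0.238)) = 0.118
Q_p = 0.118 < K_p = 1.31, so the forward reaction proceeds.

toward products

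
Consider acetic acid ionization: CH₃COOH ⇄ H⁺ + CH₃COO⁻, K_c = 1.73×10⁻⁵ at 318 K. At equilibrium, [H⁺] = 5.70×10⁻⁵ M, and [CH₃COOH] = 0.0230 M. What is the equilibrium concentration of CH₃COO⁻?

At equilibrium, K_c = [H⁺]·[CH₃COO⁻] / [CH₃COOH] = 1.73×10⁻⁵.
(5.70×10⁻⁵)·([CH₃COO⁻]) / (0.0230) = 1.73×10⁻⁵
[CH₃COO⁻] = 0.00698 M

[CH₃COO⁻] = 0.00698 M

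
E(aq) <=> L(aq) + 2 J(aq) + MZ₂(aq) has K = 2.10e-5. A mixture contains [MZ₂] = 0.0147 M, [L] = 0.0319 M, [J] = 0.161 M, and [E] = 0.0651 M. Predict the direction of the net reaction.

Q = [L]·[J]²·[MZ₂] / [E] = (0.0319)·(0.161)²·(0.0147) / (0.0651) = 1.87e-4
Q = 1.87e-4 > K = 2.10e-5, so the reverse reaction proceeds.

toward reactants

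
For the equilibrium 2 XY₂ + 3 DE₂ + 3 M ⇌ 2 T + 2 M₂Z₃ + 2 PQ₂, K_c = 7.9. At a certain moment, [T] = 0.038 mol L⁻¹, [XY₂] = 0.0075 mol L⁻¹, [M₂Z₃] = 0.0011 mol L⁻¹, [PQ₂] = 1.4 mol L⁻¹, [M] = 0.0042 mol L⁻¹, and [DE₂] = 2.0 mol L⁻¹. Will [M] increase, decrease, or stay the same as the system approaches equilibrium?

increase

Q_c = [T]²·[M₂Z₃]²·[PQ₂]² / ([XY₂]²·[DE₂]³·[M]³) = (0.038)²·(0.0011)²·(1.4)² / ((0.0075)²·(2.0)³·(0.0042)³) = 100
Q_c = 100 > K_c = 7.9: net reverse reaction.
M is a reactant, so it increases.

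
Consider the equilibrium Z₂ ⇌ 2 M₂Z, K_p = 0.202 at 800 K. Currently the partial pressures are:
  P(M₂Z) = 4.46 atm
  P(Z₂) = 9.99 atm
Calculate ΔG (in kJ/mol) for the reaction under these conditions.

Q_p = P(M₂Z)² / P(Z₂) = (4.46)² / (9.99) = 1.99
ΔG = RT ln(Q_p/K_p) = (8.314 J mol⁻¹ K⁻¹)(800 K) × ln(1.99/0.202)
   = (6.651 kJ/mol)(2.288) = 15.2 kJ/mol
ΔG > 0, so the forward reaction is non-spontaneous (proceeds in reverse).

ΔG = 15.2 kJ/mol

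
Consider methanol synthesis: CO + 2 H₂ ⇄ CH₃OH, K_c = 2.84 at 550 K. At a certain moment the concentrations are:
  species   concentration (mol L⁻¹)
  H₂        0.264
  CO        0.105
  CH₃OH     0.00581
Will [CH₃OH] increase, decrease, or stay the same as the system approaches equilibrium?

increase

Q_c = [CH₃OH] / ([CO]·[H₂]²) = (0.00581) / ((0.105)·(0.264)²) = 0.794
Q_c = 0.794 < K_c = 2.84: net forward reaction.
CH₃OH is a product, so it increases.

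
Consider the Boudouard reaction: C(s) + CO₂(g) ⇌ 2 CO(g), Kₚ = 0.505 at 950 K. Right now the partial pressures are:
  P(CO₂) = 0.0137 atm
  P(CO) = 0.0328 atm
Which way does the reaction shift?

(C is a pure solid — omitted from Qₚ.)
Qₚ = P(CO)² / P(CO₂) = (0.0328)² / (0.0137) = 0.0785
Qₚ = 0.0785 < Kₚ = 0.505, so the forward reaction proceeds.

toward products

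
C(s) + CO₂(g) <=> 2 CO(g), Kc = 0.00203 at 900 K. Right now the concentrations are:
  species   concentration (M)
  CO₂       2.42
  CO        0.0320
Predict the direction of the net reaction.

to the right

(C is a pure solid — omitted from Qc.)
Qc = [CO]² / [CO₂] = (0.0320)² / (2.42) = 4.23×10⁻⁴
Qc = 4.23×10⁻⁴ < Kc = 0.00203, so the forward reaction proceeds.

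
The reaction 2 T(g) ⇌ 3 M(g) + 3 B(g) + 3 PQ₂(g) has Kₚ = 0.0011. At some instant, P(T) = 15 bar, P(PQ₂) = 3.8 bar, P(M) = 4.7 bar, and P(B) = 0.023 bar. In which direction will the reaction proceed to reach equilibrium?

Qₚ = P(M)³·P(B)³·P(PQ₂)³ / P(T)² = (4.7)³·(0.023)³·(3.8)³ / (15)² = 3.1×10⁻⁴
Qₚ = 3.1×10⁻⁴ < Kₚ = 0.0011, so the forward reaction proceeds.

forward (toward products)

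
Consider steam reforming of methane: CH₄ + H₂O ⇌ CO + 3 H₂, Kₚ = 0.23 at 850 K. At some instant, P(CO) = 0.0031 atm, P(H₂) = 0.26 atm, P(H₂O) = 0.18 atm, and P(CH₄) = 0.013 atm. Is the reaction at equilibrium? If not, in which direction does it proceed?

to the right

Qₚ = P(CO)·P(H₂)³ / (P(CH₄)·P(H₂O)) = (0.0031)·(0.26)³ / ((0.013)·(0.18)) = 0.023
Qₚ = 0.023 < Kₚ = 0.23, so the forward reaction proceeds.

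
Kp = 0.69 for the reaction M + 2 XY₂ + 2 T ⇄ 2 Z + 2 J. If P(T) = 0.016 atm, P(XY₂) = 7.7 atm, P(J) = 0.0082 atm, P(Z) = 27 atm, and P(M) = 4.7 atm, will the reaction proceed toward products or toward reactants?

neither direction; the system is at equilibrium

Qp = P(Z)²·P(J)² / (P(M)·P(XY₂)²·P(T)²) = (27)²·(0.0082)² / ((4.7)·(7.7)²·(0.016)²) = 0.69
Qp = 0.69 = Kp, so the system is already at equilibrium.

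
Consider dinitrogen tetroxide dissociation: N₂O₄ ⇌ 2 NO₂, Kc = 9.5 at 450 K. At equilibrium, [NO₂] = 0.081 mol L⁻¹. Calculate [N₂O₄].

[N₂O₄] = 6.9×10⁻⁴ mol L⁻¹

At equilibrium, Kc = [NO₂]² / [N₂O₄] = 9.5.
(0.081)² / ([N₂O₄]) = 9.5
[N₂O₄] = 6.91×10⁻⁴ = 6.9×10⁻⁴ mol L⁻¹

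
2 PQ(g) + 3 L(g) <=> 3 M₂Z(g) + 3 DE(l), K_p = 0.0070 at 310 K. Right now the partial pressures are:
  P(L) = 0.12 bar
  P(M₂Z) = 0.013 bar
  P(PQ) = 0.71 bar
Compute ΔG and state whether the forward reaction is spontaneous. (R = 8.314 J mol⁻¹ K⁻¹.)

ΔG = -2.63 kJ/mol; the forward reaction is spontaneous

(DE is a pure liquid — omitted from Q_p.)
Q_p = P(M₂Z)³ / (P(PQ)²·P(L)³) = (0.013)³ / ((0.71)²·(0.12)³) = 0.00252
ΔG = RT ln(Q_p/K_p) = (8.314 J mol⁻¹ K⁻¹)(310 K) × ln(0.00252/0.0070)
   = (2.577 kJ/mol)(-1.022) = -2.63 kJ/mol
ΔG < 0, so the forward reaction is spontaneous (proceeds forward).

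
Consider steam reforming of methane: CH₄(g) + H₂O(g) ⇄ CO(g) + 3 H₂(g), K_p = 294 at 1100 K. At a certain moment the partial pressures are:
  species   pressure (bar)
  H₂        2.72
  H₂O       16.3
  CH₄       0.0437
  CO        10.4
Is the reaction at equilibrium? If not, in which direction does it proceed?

Q_p = P(CO)·P(H₂)³ / (P(CH₄)·P(H₂O)) = (10.4)·(2.72)³ / ((0.0437)·(16.3)) = 294
Q_p = 294 = K_p, so the system is already at equilibrium.

no net change (already at equilibrium)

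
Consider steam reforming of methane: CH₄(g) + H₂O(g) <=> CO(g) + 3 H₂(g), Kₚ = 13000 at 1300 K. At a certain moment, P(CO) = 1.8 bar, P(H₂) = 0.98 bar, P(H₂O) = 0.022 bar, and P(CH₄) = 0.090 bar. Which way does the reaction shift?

toward products

Qₚ = P(CO)·P(H₂)³ / (P(CH₄)·P(H₂O)) = (1.8)·(0.98)³ / ((0.090)·(0.022)) = 860
Qₚ = 860 < Kₚ = 13000, so the forward reaction proceeds.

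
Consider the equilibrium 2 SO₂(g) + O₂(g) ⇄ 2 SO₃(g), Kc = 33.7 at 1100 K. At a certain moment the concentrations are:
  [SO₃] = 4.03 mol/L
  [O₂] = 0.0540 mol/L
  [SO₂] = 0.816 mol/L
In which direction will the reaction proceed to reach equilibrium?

in the reverse direction

Qc = [SO₃]² / ([SO₂]²·[O₂]) = (4.03)² / ((0.816)²·(0.0540)) = 452
Qc = 452 > Kc = 33.7, so the reverse reaction proceeds.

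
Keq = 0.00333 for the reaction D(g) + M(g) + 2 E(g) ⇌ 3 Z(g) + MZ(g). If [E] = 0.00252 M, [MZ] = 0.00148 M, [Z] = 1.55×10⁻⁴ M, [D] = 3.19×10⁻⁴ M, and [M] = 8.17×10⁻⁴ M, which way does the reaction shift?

no net change (already at equilibrium)

Q = [Z]³·[MZ] / ([D]·[M]·[E]²) = (1.55×10⁻⁴)³·(0.00148) / ((3.19×10⁻⁴)·(8.17×10⁻⁴)·(0.00252)²) = 0.00333
Q = 0.00333 = Keq, so the system is already at equilibrium.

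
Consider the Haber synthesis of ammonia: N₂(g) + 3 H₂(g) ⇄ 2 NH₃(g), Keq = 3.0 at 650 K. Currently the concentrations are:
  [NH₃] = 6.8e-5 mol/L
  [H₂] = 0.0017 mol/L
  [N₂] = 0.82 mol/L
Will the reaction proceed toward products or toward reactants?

to the right

Q = [NH₃]² / ([N₂]·[H₂]³) = (6.8e-5)² / ((0.82)·(0.0017)³) = 1.1
Q = 1.1 < Keq = 3.0, so the forward reaction proceeds.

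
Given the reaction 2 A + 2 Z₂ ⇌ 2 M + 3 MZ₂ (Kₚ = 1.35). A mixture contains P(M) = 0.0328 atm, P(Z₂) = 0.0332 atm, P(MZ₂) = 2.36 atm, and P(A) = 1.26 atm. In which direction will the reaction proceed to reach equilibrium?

Qₚ = P(M)²·P(MZ₂)³ / (P(A)²·P(Z₂)²) = (0.0328)²·(2.36)³ / ((1.26)²·(0.0332)²) = 8.08
Qₚ = 8.08 > Kₚ = 1.35, so the reverse reaction proceeds.

reverse (toward reactants)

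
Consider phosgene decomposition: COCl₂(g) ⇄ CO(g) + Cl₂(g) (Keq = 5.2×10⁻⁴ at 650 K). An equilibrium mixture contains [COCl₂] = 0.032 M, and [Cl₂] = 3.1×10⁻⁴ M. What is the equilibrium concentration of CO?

[CO] = 0.054 M

At equilibrium, Keq = [CO]·[Cl₂] / [COCl₂] = 5.2×10⁻⁴.
([CO])·(3.1×10⁻⁴) / (0.032) = 5.2×10⁻⁴
[CO] = 0.0537 = 0.054 M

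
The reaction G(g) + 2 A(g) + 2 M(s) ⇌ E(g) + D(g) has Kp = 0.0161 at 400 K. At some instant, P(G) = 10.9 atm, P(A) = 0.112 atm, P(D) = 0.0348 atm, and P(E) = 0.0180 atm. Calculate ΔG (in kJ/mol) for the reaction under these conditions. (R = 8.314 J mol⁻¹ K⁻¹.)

(M is a pure solid — omitted from Qp.)
Qp = P(E)·P(D) / (P(G)·P(A)²) = (0.0180)·(0.0348) / ((10.9)·(0.112)²) = 0.00458
ΔG = RT ln(Qp/Kp) = (8.314 J mol⁻¹ K⁻¹)(400 K) × ln(0.00458/0.0161)
   = (3.326 kJ/mol)(-1.257) = -4.18 kJ/mol
ΔG < 0, so the forward reaction is spontaneous (proceeds forward).

ΔG = -4.18 kJ/mol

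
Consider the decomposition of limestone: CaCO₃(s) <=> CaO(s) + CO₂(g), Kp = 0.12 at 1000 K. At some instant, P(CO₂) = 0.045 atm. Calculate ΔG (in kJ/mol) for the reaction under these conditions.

(CaCO₃, CaO are pure solids — omitted from Qp.)
Qp = P(CO₂) = 0.0450
ΔG = RT ln(Qp/Kp) = (8.314 J mol⁻¹ K⁻¹)(1000 K) × ln(0.0450/0.12)
   = (8.314 kJ/mol)(-0.9808) = -8.15 kJ/mol
ΔG < 0, so the forward reaction is spontaneous (proceeds forward).

ΔG = -8.15 kJ/mol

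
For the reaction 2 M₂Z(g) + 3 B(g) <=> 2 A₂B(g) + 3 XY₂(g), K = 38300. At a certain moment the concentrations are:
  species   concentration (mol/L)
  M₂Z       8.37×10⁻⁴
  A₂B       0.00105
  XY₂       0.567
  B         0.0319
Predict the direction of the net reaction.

forward (toward products)

Q = [A₂B]²·[XY₂]³ / ([M₂Z]²·[B]³) = (0.00105)²·(0.567)³ / ((8.37×10⁻⁴)²·(0.0319)³) = 8840
Q = 8840 < K = 38300, so the forward reaction proceeds.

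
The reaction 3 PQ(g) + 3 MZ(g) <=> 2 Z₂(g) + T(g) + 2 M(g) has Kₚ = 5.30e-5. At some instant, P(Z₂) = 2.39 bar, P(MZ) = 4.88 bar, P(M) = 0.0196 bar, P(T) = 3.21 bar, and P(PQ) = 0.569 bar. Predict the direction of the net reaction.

Qₚ = P(Z₂)²·P(T)·P(M)² / (P(PQ)³·P(MZ)³) = (2.39)²·(3.21)·(0.0196)² / ((0.569)³·(4.88)³) = 3.29e-4
Qₚ = 3.29e-4 > Kₚ = 5.30e-5, so the reverse reaction proceeds.

to the left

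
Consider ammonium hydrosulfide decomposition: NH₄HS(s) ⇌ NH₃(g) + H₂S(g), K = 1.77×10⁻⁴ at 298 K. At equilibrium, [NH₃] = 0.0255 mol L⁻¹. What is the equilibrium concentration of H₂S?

(NH₄HS is a pure solid — omitted from K.)
At equilibrium, K = [NH₃]·[H₂S] = 1.77×10⁻⁴.
(0.0255)·([H₂S]) = 1.77×10⁻⁴
[H₂S] = 0.00694 mol L⁻¹

[H₂S] = 0.00694 mol L⁻¹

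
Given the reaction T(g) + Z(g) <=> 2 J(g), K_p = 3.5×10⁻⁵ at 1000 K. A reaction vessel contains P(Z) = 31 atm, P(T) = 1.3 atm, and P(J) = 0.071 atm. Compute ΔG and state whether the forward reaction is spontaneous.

ΔG = 10.6 kJ/mol; the forward reaction is non-spontaneous

Q_p = P(J)² / (P(T)·P(Z)) = (0.071)² / ((1.3)·(31)) = 1.25×10⁻⁴
ΔG = RT ln(Q_p/K_p) = (8.314 J mol⁻¹ K⁻¹)(1000 K) × ln(1.25×10⁻⁴/3.5×10⁻⁵)
   = (8.314 kJ/mol)(1.273) = 10.6 kJ/mol
ΔG > 0, so the forward reaction is non-spontaneous (proceeds in reverse).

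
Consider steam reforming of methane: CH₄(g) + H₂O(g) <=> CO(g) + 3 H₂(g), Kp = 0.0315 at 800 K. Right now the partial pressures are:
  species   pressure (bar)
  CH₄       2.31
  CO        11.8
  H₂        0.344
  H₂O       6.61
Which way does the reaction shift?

Qp = P(CO)·P(H₂)³ / (P(CH₄)·P(H₂O)) = (11.8)·(0.344)³ / ((2.31)·(6.61)) = 0.0315
Qp = 0.0315 = Kp, so the system is already at equilibrium.

at equilibrium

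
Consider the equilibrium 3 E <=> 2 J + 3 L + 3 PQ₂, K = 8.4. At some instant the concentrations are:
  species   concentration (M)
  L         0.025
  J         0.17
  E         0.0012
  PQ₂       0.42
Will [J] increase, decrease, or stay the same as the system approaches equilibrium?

decrease

Q = [J]²·[L]³·[PQ₂]³ / [E]³ = (0.17)²·(0.025)³·(0.42)³ / (0.0012)³ = 19
Q = 19 > K = 8.4: net reverse reaction.
J is a product, so it decreases.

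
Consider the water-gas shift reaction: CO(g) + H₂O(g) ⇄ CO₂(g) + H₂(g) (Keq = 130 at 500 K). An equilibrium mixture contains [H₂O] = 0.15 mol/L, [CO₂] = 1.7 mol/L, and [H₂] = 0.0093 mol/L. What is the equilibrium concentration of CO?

At equilibrium, Keq = [CO₂]·[H₂] / ([CO]·[H₂O]) = 130.
(1.7)·(0.0093) / (([CO])·(0.15)) = 130
[CO] = 8.11×10⁻⁴ = 8.1×10⁻⁴ mol/L

[CO] = 8.1×10⁻⁴ mol/L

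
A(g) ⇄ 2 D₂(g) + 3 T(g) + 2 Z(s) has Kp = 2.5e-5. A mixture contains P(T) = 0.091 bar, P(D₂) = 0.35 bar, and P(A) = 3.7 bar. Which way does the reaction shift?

neither direction; the system is at equilibrium

(Z is a pure solid — omitted from Qp.)
Qp = P(D₂)²·P(T)³ / P(A) = (0.35)²·(0.091)³ / (3.7) = 2.5e-5
Qp = 2.5e-5 = Kp, so the system is already at equilibrium.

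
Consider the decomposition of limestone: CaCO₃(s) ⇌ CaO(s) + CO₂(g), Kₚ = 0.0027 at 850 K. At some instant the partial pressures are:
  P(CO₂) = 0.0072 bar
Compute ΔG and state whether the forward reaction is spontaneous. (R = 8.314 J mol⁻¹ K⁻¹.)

ΔG = 6.93 kJ/mol; the forward reaction is non-spontaneous

(CaCO₃, CaO are pure solids — omitted from Qₚ.)
Qₚ = P(CO₂) = 0.00720
ΔG = RT ln(Qₚ/Kₚ) = (8.314 J mol⁻¹ K⁻¹)(850 K) × ln(0.00720/0.0027)
   = (7.067 kJ/mol)(0.9808) = 6.93 kJ/mol
ΔG > 0, so the forward reaction is non-spontaneous (proceeds in reverse).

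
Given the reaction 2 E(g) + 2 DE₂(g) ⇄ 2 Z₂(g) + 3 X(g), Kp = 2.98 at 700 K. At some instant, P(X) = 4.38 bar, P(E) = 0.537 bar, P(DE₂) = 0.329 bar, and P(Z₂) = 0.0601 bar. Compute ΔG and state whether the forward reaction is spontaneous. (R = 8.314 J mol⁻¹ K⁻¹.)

ΔG = 6.88 kJ/mol; the forward reaction is non-spontaneous

Qp = P(Z₂)²·P(X)³ / (P(E)²·P(DE₂)²) = (0.0601)²·(4.38)³ / ((0.537)²·(0.329)²) = 9.72
ΔG = RT ln(Qp/Kp) = (8.314 J mol⁻¹ K⁻¹)(700 K) × ln(9.72/2.98)
   = (5.820 kJ/mol)(1.182) = 6.88 kJ/mol
ΔG > 0, so the forward reaction is non-spontaneous (proceeds in reverse).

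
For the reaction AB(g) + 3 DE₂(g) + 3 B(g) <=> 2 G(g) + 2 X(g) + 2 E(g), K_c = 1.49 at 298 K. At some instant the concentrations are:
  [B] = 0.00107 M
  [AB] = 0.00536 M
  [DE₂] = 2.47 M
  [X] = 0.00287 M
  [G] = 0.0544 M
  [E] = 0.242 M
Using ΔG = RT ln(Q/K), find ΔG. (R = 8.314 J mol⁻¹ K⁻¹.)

ΔG = 5.62 kJ/mol

Q_c = [G]²·[X]²·[E]² / ([AB]·[DE₂]³·[B]³) = (0.0544)²·(0.00287)²·(0.242)² / ((0.00536)·(2.47)³·(0.00107)³) = 14.4
ΔG = RT ln(Q_c/K_c) = (8.314 J mol⁻¹ K⁻¹)(298 K) × ln(14.4/1.49)
   = (2.478 kJ/mol)(2.268) = 5.62 kJ/mol
ΔG > 0, so the forward reaction is non-spontaneous (proceeds in reverse).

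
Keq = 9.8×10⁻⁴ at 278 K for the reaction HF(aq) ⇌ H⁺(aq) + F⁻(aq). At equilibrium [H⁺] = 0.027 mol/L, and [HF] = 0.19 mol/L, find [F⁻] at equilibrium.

[F⁻] = 0.0069 mol/L

At equilibrium, Keq = [H⁺]·[F⁻] / [HF] = 9.8×10⁻⁴.
(0.027)·([F⁻]) / (0.19) = 9.8×10⁻⁴
[F⁻] = 0.00690 = 0.0069 mol/L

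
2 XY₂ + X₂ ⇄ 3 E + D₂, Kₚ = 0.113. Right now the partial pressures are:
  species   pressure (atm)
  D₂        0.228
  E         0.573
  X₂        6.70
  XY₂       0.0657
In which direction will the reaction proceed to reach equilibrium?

reverse (toward reactants)

Qₚ = P(E)³·P(D₂) / (P(XY₂)²·P(X₂)) = (0.573)³·(0.228) / ((0.0657)²·(6.70)) = 1.48
Qₚ = 1.48 > Kₚ = 0.113, so the reverse reaction proceeds.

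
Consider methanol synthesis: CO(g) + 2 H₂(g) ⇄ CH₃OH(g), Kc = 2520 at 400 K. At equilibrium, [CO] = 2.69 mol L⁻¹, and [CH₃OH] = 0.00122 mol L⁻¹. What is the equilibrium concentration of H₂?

[H₂] = 4.24×10⁻⁴ mol L⁻¹

At equilibrium, Kc = [CH₃OH] / ([CO]·[H₂]²) = 2520.
(0.00122) / ((2.69)·([H₂])²) = 2520
[H₂]² = 1.80×10⁻⁷ ⇒ [H₂] = 4.24×10⁻⁴ mol L⁻¹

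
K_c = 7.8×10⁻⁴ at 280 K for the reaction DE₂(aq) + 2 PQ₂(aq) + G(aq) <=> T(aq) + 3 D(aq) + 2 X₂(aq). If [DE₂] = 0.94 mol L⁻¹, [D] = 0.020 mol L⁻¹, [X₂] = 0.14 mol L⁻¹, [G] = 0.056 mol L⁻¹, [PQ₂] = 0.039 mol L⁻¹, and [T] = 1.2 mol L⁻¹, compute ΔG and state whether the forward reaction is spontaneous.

ΔG = 2.57 kJ/mol; the forward reaction is non-spontaneous

Q_c = [T]·[D]³·[X₂]² / ([DE₂]·[PQ₂]²·[G]) = (1.2)·(0.020)³·(0.14)² / ((0.94)·(0.039)²·(0.056)) = 0.00235
ΔG = RT ln(Q_c/K_c) = (8.314 J mol⁻¹ K⁻¹)(280 K) × ln(0.00235/7.8×10⁻⁴)
   = (2.328 kJ/mol)(1.103) = 2.57 kJ/mol
ΔG > 0, so the forward reaction is non-spontaneous (proceeds in reverse).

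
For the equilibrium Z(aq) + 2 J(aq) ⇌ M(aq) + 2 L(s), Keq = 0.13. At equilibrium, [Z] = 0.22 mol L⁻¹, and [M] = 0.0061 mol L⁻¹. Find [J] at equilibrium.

(L is a pure solid — omitted from Keq.)
At equilibrium, Keq = [M] / ([Z]·[J]²) = 0.13.
(0.0061) / ((0.22)·([J])²) = 0.13
[J]² = 0.213 ⇒ [J] = 0.46 mol L⁻¹

[J] = 0.46 mol L⁻¹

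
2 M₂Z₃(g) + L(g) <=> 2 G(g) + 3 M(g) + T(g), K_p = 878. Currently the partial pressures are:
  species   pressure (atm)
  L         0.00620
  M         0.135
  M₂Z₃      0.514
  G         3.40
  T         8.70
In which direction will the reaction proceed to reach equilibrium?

forward (toward products)

Q_p = P(G)²·P(M)³·P(T) / (P(M₂Z₃)²·P(L)) = (3.40)²·(0.135)³·(8.70) / ((0.514)²·(0.00620)) = 151
Q_p = 151 < K_p = 878, so the forward reaction proceeds.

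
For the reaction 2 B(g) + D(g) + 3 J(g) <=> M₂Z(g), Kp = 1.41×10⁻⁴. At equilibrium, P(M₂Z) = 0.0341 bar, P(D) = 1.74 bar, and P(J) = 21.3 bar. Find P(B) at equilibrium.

At equilibrium, Kp = P(M₂Z) / (P(B)²·P(D)·P(J)³) = 1.41×10⁻⁴.
(0.0341) / ((P(B))²·(1.74)·(21.3)³) = 1.41×10⁻⁴
P(B)² = 0.0144 ⇒ P(B) = 0.120 bar

P(B) = 0.120 bar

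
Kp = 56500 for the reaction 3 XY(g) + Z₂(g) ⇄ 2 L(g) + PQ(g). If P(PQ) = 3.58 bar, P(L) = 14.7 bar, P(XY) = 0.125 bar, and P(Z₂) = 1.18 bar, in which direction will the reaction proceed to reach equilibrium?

toward reactants

Qp = P(L)²·P(PQ) / (P(XY)³·P(Z₂)) = (14.7)²·(3.58) / ((0.125)³·(1.18)) = 3.36×10⁵
Qp = 3.36×10⁵ > Kp = 56500, so the reverse reaction proceeds.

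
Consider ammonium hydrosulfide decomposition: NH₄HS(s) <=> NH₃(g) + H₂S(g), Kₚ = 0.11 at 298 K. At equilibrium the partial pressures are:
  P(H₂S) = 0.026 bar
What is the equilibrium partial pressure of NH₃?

P(NH₃) = 4.2 bar

(NH₄HS is a pure solid — omitted from Kₚ.)
At equilibrium, Kₚ = P(NH₃)·P(H₂S) = 0.11.
(P(NH₃))·(0.026) = 0.11
P(NH₃) = 4.23 = 4.2 bar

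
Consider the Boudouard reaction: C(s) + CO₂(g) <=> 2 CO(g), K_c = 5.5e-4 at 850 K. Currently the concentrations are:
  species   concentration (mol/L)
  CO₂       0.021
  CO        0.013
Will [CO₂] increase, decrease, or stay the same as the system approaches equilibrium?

(C is a pure solid — omitted from Q_c.)
Q_c = [CO]² / [CO₂] = (0.013)² / (0.021) = 0.0080
Q_c = 0.0080 > K_c = 5.5e-4: net reverse reaction.
CO₂ is a reactant, so it increases.

increase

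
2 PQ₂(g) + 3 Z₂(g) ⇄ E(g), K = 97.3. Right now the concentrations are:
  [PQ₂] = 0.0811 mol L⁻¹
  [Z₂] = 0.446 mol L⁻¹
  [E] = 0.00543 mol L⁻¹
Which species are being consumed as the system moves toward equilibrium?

PQ₂, Z₂ (reactants)

Q = [E] / ([PQ₂]²·[Z₂]³) = (0.00543) / ((0.0811)²·(0.446)³) = 9.31
Q = 9.31 < K = 97.3: net forward reaction.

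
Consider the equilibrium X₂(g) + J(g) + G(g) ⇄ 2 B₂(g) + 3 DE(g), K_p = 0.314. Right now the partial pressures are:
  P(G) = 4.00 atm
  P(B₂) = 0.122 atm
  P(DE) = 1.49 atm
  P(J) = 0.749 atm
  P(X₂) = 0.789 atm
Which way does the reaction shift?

Q_p = P(B₂)²·P(DE)³ / (P(X₂)·P(J)·P(G)) = (0.122)²·(1.49)³ / ((0.789)·(0.749)·(4.00)) = 0.0208
Q_p = 0.0208 < K_p = 0.314, so the forward reaction proceeds.

to the right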